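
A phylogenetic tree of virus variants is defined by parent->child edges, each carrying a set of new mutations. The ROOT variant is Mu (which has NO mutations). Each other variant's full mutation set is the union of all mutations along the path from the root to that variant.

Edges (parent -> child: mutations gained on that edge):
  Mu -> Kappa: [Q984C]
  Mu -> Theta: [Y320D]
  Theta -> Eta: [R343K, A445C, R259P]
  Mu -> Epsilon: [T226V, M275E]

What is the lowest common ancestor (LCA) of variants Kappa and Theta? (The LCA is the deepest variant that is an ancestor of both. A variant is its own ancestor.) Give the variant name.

Answer: Mu

Derivation:
Path from root to Kappa: Mu -> Kappa
  ancestors of Kappa: {Mu, Kappa}
Path from root to Theta: Mu -> Theta
  ancestors of Theta: {Mu, Theta}
Common ancestors: {Mu}
Walk up from Theta: Theta (not in ancestors of Kappa), Mu (in ancestors of Kappa)
Deepest common ancestor (LCA) = Mu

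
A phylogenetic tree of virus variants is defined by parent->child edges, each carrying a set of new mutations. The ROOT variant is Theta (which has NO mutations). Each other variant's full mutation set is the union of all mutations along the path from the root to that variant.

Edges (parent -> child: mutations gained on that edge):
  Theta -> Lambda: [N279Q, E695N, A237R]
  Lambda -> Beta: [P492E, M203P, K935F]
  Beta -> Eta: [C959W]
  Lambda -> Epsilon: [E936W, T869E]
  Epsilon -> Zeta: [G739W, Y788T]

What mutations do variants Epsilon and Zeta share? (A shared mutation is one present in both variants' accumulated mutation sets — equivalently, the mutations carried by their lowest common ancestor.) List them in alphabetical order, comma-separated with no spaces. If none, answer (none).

Accumulating mutations along path to Epsilon:
  At Theta: gained [] -> total []
  At Lambda: gained ['N279Q', 'E695N', 'A237R'] -> total ['A237R', 'E695N', 'N279Q']
  At Epsilon: gained ['E936W', 'T869E'] -> total ['A237R', 'E695N', 'E936W', 'N279Q', 'T869E']
Mutations(Epsilon) = ['A237R', 'E695N', 'E936W', 'N279Q', 'T869E']
Accumulating mutations along path to Zeta:
  At Theta: gained [] -> total []
  At Lambda: gained ['N279Q', 'E695N', 'A237R'] -> total ['A237R', 'E695N', 'N279Q']
  At Epsilon: gained ['E936W', 'T869E'] -> total ['A237R', 'E695N', 'E936W', 'N279Q', 'T869E']
  At Zeta: gained ['G739W', 'Y788T'] -> total ['A237R', 'E695N', 'E936W', 'G739W', 'N279Q', 'T869E', 'Y788T']
Mutations(Zeta) = ['A237R', 'E695N', 'E936W', 'G739W', 'N279Q', 'T869E', 'Y788T']
Intersection: ['A237R', 'E695N', 'E936W', 'N279Q', 'T869E'] ∩ ['A237R', 'E695N', 'E936W', 'G739W', 'N279Q', 'T869E', 'Y788T'] = ['A237R', 'E695N', 'E936W', 'N279Q', 'T869E']

Answer: A237R,E695N,E936W,N279Q,T869E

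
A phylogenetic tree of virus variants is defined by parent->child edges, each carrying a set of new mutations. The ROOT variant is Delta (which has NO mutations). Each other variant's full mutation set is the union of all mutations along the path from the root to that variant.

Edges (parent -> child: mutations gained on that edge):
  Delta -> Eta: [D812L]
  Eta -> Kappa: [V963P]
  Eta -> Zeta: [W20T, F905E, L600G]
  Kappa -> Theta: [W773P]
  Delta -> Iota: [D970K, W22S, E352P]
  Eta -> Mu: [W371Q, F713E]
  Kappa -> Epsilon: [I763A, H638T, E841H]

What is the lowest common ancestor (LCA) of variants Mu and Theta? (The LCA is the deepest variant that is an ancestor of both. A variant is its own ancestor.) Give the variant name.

Path from root to Mu: Delta -> Eta -> Mu
  ancestors of Mu: {Delta, Eta, Mu}
Path from root to Theta: Delta -> Eta -> Kappa -> Theta
  ancestors of Theta: {Delta, Eta, Kappa, Theta}
Common ancestors: {Delta, Eta}
Walk up from Theta: Theta (not in ancestors of Mu), Kappa (not in ancestors of Mu), Eta (in ancestors of Mu), Delta (in ancestors of Mu)
Deepest common ancestor (LCA) = Eta

Answer: Eta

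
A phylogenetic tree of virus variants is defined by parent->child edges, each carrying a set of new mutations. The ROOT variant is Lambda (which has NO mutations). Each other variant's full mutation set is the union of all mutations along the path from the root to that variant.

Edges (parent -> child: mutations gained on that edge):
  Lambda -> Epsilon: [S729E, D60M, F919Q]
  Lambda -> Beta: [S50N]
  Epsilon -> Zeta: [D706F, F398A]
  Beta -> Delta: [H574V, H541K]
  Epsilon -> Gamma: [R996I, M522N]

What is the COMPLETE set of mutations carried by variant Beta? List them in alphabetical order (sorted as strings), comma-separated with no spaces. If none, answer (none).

Answer: S50N

Derivation:
At Lambda: gained [] -> total []
At Beta: gained ['S50N'] -> total ['S50N']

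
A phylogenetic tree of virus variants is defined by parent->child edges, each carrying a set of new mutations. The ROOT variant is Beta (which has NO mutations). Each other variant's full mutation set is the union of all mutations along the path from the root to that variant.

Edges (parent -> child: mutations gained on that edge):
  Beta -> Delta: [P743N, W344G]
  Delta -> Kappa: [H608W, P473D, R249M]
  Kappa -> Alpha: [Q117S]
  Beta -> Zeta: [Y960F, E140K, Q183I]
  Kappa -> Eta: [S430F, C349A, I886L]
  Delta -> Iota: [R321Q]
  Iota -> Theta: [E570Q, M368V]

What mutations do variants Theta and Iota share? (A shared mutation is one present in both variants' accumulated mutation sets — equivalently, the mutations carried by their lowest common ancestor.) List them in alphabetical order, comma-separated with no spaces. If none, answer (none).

Accumulating mutations along path to Theta:
  At Beta: gained [] -> total []
  At Delta: gained ['P743N', 'W344G'] -> total ['P743N', 'W344G']
  At Iota: gained ['R321Q'] -> total ['P743N', 'R321Q', 'W344G']
  At Theta: gained ['E570Q', 'M368V'] -> total ['E570Q', 'M368V', 'P743N', 'R321Q', 'W344G']
Mutations(Theta) = ['E570Q', 'M368V', 'P743N', 'R321Q', 'W344G']
Accumulating mutations along path to Iota:
  At Beta: gained [] -> total []
  At Delta: gained ['P743N', 'W344G'] -> total ['P743N', 'W344G']
  At Iota: gained ['R321Q'] -> total ['P743N', 'R321Q', 'W344G']
Mutations(Iota) = ['P743N', 'R321Q', 'W344G']
Intersection: ['E570Q', 'M368V', 'P743N', 'R321Q', 'W344G'] ∩ ['P743N', 'R321Q', 'W344G'] = ['P743N', 'R321Q', 'W344G']

Answer: P743N,R321Q,W344G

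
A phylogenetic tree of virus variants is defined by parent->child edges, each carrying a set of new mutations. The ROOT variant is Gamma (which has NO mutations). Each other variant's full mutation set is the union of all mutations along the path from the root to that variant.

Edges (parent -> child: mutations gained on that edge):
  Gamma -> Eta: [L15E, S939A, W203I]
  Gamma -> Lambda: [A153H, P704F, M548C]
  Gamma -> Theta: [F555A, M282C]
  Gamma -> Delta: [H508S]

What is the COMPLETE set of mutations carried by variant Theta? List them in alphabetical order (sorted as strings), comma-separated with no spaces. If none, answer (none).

Answer: F555A,M282C

Derivation:
At Gamma: gained [] -> total []
At Theta: gained ['F555A', 'M282C'] -> total ['F555A', 'M282C']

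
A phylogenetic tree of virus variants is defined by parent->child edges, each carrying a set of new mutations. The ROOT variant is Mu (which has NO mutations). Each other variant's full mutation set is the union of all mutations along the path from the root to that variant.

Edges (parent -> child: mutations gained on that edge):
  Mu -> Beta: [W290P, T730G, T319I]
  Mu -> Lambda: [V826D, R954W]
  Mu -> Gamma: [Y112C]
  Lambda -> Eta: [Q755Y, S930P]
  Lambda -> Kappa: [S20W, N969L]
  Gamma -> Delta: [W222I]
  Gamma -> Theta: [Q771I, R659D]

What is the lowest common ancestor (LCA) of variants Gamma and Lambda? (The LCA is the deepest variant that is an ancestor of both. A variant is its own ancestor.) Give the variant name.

Path from root to Gamma: Mu -> Gamma
  ancestors of Gamma: {Mu, Gamma}
Path from root to Lambda: Mu -> Lambda
  ancestors of Lambda: {Mu, Lambda}
Common ancestors: {Mu}
Walk up from Lambda: Lambda (not in ancestors of Gamma), Mu (in ancestors of Gamma)
Deepest common ancestor (LCA) = Mu

Answer: Mu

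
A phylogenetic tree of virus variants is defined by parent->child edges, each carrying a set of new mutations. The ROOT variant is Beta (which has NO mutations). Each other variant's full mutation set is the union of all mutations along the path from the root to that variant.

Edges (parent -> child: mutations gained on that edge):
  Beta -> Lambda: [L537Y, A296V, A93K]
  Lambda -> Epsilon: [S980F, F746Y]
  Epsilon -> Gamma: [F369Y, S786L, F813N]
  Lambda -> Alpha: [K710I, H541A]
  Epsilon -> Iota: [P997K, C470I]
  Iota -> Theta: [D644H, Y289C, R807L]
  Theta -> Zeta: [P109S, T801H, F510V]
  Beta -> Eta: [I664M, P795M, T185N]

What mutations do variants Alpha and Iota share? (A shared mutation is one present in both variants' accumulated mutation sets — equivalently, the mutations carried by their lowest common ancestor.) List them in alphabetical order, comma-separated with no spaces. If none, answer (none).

Answer: A296V,A93K,L537Y

Derivation:
Accumulating mutations along path to Alpha:
  At Beta: gained [] -> total []
  At Lambda: gained ['L537Y', 'A296V', 'A93K'] -> total ['A296V', 'A93K', 'L537Y']
  At Alpha: gained ['K710I', 'H541A'] -> total ['A296V', 'A93K', 'H541A', 'K710I', 'L537Y']
Mutations(Alpha) = ['A296V', 'A93K', 'H541A', 'K710I', 'L537Y']
Accumulating mutations along path to Iota:
  At Beta: gained [] -> total []
  At Lambda: gained ['L537Y', 'A296V', 'A93K'] -> total ['A296V', 'A93K', 'L537Y']
  At Epsilon: gained ['S980F', 'F746Y'] -> total ['A296V', 'A93K', 'F746Y', 'L537Y', 'S980F']
  At Iota: gained ['P997K', 'C470I'] -> total ['A296V', 'A93K', 'C470I', 'F746Y', 'L537Y', 'P997K', 'S980F']
Mutations(Iota) = ['A296V', 'A93K', 'C470I', 'F746Y', 'L537Y', 'P997K', 'S980F']
Intersection: ['A296V', 'A93K', 'H541A', 'K710I', 'L537Y'] ∩ ['A296V', 'A93K', 'C470I', 'F746Y', 'L537Y', 'P997K', 'S980F'] = ['A296V', 'A93K', 'L537Y']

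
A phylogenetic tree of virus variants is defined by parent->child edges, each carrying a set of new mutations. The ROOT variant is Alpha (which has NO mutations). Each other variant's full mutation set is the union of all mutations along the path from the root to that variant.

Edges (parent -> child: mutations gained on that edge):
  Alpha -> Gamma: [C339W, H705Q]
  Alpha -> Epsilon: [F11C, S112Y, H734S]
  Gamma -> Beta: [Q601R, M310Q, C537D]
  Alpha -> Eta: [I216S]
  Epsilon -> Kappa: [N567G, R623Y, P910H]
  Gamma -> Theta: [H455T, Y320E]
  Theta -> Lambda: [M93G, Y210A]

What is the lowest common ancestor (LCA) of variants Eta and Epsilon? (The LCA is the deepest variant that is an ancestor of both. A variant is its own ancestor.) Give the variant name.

Answer: Alpha

Derivation:
Path from root to Eta: Alpha -> Eta
  ancestors of Eta: {Alpha, Eta}
Path from root to Epsilon: Alpha -> Epsilon
  ancestors of Epsilon: {Alpha, Epsilon}
Common ancestors: {Alpha}
Walk up from Epsilon: Epsilon (not in ancestors of Eta), Alpha (in ancestors of Eta)
Deepest common ancestor (LCA) = Alpha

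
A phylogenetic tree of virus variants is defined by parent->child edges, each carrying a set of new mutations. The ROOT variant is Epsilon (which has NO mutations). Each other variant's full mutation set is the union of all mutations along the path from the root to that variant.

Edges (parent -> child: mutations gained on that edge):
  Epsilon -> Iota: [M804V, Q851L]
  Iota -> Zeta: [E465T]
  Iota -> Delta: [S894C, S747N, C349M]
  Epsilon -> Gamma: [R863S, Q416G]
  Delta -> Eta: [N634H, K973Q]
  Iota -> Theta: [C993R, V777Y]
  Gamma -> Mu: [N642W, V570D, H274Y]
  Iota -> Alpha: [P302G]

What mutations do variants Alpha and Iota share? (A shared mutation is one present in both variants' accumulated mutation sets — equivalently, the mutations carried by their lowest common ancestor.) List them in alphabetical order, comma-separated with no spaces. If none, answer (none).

Answer: M804V,Q851L

Derivation:
Accumulating mutations along path to Alpha:
  At Epsilon: gained [] -> total []
  At Iota: gained ['M804V', 'Q851L'] -> total ['M804V', 'Q851L']
  At Alpha: gained ['P302G'] -> total ['M804V', 'P302G', 'Q851L']
Mutations(Alpha) = ['M804V', 'P302G', 'Q851L']
Accumulating mutations along path to Iota:
  At Epsilon: gained [] -> total []
  At Iota: gained ['M804V', 'Q851L'] -> total ['M804V', 'Q851L']
Mutations(Iota) = ['M804V', 'Q851L']
Intersection: ['M804V', 'P302G', 'Q851L'] ∩ ['M804V', 'Q851L'] = ['M804V', 'Q851L']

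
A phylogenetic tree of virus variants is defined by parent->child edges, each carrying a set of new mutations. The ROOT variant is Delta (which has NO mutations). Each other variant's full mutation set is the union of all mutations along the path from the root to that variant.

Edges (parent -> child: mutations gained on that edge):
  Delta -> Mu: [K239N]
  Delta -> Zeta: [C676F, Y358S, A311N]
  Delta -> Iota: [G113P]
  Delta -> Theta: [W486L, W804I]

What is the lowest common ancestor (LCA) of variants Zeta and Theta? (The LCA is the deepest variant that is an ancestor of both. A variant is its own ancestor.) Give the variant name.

Path from root to Zeta: Delta -> Zeta
  ancestors of Zeta: {Delta, Zeta}
Path from root to Theta: Delta -> Theta
  ancestors of Theta: {Delta, Theta}
Common ancestors: {Delta}
Walk up from Theta: Theta (not in ancestors of Zeta), Delta (in ancestors of Zeta)
Deepest common ancestor (LCA) = Delta

Answer: Delta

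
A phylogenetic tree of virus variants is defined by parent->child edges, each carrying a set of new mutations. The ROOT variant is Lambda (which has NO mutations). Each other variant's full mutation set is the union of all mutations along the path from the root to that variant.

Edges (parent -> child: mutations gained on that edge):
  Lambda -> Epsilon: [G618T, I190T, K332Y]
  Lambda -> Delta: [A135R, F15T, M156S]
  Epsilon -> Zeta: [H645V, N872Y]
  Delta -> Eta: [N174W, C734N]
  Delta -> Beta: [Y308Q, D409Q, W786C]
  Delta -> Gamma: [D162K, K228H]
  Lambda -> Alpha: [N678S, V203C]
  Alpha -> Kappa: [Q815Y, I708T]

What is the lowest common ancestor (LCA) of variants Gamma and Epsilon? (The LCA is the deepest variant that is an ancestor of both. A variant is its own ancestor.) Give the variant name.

Answer: Lambda

Derivation:
Path from root to Gamma: Lambda -> Delta -> Gamma
  ancestors of Gamma: {Lambda, Delta, Gamma}
Path from root to Epsilon: Lambda -> Epsilon
  ancestors of Epsilon: {Lambda, Epsilon}
Common ancestors: {Lambda}
Walk up from Epsilon: Epsilon (not in ancestors of Gamma), Lambda (in ancestors of Gamma)
Deepest common ancestor (LCA) = Lambda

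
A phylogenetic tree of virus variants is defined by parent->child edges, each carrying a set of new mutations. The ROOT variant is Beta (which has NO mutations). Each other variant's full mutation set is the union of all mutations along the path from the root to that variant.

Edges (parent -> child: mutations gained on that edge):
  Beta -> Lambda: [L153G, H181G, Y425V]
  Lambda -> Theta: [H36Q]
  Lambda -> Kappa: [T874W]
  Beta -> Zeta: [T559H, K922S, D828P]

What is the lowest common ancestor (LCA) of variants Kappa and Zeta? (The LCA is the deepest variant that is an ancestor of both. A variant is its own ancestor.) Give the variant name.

Answer: Beta

Derivation:
Path from root to Kappa: Beta -> Lambda -> Kappa
  ancestors of Kappa: {Beta, Lambda, Kappa}
Path from root to Zeta: Beta -> Zeta
  ancestors of Zeta: {Beta, Zeta}
Common ancestors: {Beta}
Walk up from Zeta: Zeta (not in ancestors of Kappa), Beta (in ancestors of Kappa)
Deepest common ancestor (LCA) = Beta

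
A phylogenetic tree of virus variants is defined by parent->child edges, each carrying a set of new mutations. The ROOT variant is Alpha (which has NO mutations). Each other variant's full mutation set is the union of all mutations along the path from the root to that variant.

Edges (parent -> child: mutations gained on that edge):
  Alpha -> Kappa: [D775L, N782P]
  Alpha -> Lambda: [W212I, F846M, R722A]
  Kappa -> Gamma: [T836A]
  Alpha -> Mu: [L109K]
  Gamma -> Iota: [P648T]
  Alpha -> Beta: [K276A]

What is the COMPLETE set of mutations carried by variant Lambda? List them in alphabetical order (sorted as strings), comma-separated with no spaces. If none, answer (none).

At Alpha: gained [] -> total []
At Lambda: gained ['W212I', 'F846M', 'R722A'] -> total ['F846M', 'R722A', 'W212I']

Answer: F846M,R722A,W212I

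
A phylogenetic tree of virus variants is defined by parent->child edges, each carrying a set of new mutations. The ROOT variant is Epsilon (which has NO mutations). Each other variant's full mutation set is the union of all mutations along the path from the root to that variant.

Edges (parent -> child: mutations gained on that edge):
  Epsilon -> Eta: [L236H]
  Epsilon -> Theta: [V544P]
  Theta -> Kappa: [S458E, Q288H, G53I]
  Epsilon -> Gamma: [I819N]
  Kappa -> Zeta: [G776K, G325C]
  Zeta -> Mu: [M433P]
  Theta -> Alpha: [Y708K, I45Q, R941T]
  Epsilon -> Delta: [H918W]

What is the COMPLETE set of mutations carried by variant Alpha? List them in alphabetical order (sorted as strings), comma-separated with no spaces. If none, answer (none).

At Epsilon: gained [] -> total []
At Theta: gained ['V544P'] -> total ['V544P']
At Alpha: gained ['Y708K', 'I45Q', 'R941T'] -> total ['I45Q', 'R941T', 'V544P', 'Y708K']

Answer: I45Q,R941T,V544P,Y708K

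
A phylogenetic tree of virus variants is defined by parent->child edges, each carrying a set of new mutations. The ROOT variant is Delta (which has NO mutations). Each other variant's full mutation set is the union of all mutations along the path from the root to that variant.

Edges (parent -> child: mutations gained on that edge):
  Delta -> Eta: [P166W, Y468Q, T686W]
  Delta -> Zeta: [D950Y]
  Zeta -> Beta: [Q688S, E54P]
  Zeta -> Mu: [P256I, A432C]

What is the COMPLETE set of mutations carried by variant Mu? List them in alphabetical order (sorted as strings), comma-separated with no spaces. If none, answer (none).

At Delta: gained [] -> total []
At Zeta: gained ['D950Y'] -> total ['D950Y']
At Mu: gained ['P256I', 'A432C'] -> total ['A432C', 'D950Y', 'P256I']

Answer: A432C,D950Y,P256I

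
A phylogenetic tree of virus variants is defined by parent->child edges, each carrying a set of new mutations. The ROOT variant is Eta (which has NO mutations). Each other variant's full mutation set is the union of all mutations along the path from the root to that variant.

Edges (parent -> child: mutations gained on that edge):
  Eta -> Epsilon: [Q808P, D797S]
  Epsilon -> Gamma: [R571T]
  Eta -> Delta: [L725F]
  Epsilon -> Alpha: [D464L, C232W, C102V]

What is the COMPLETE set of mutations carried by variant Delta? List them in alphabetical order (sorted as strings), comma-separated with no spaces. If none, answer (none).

Answer: L725F

Derivation:
At Eta: gained [] -> total []
At Delta: gained ['L725F'] -> total ['L725F']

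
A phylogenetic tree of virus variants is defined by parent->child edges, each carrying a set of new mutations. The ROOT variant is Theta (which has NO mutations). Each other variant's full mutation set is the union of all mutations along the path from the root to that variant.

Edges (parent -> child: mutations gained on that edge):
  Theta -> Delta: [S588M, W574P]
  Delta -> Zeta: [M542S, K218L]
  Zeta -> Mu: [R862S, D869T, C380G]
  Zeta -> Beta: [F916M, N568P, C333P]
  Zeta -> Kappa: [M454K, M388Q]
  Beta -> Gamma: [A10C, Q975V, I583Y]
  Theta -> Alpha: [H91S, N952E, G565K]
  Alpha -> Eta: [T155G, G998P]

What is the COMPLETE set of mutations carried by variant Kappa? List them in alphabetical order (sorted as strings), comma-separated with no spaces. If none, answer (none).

Answer: K218L,M388Q,M454K,M542S,S588M,W574P

Derivation:
At Theta: gained [] -> total []
At Delta: gained ['S588M', 'W574P'] -> total ['S588M', 'W574P']
At Zeta: gained ['M542S', 'K218L'] -> total ['K218L', 'M542S', 'S588M', 'W574P']
At Kappa: gained ['M454K', 'M388Q'] -> total ['K218L', 'M388Q', 'M454K', 'M542S', 'S588M', 'W574P']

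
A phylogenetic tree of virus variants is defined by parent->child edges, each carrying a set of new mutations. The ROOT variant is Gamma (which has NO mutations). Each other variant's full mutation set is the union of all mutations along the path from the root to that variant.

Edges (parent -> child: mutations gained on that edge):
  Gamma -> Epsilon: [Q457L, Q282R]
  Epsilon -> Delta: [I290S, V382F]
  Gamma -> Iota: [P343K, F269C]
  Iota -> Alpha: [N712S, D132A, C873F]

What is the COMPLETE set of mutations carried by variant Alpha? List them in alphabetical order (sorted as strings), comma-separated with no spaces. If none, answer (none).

At Gamma: gained [] -> total []
At Iota: gained ['P343K', 'F269C'] -> total ['F269C', 'P343K']
At Alpha: gained ['N712S', 'D132A', 'C873F'] -> total ['C873F', 'D132A', 'F269C', 'N712S', 'P343K']

Answer: C873F,D132A,F269C,N712S,P343K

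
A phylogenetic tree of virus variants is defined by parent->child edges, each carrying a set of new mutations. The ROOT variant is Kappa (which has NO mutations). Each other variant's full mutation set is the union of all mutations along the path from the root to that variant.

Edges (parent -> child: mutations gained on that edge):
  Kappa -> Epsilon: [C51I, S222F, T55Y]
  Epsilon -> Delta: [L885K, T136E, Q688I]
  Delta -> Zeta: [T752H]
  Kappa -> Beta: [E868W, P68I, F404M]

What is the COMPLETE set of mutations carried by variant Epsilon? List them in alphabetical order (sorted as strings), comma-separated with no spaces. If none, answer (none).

Answer: C51I,S222F,T55Y

Derivation:
At Kappa: gained [] -> total []
At Epsilon: gained ['C51I', 'S222F', 'T55Y'] -> total ['C51I', 'S222F', 'T55Y']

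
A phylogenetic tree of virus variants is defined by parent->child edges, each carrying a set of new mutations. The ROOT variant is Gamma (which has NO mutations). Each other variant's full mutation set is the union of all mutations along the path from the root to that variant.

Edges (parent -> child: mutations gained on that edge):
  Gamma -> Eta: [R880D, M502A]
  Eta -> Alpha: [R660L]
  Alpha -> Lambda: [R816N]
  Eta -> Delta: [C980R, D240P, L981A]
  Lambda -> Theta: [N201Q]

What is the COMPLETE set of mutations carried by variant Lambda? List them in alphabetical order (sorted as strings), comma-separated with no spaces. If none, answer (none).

Answer: M502A,R660L,R816N,R880D

Derivation:
At Gamma: gained [] -> total []
At Eta: gained ['R880D', 'M502A'] -> total ['M502A', 'R880D']
At Alpha: gained ['R660L'] -> total ['M502A', 'R660L', 'R880D']
At Lambda: gained ['R816N'] -> total ['M502A', 'R660L', 'R816N', 'R880D']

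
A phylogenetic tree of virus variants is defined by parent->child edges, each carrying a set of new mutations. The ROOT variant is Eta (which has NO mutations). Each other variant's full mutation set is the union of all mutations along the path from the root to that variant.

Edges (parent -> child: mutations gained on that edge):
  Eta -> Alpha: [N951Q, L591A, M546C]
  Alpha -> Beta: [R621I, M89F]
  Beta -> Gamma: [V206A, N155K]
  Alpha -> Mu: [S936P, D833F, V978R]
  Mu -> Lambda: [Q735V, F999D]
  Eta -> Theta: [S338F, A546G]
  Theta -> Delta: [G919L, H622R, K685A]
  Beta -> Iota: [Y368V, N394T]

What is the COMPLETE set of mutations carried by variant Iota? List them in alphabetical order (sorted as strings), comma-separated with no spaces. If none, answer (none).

Answer: L591A,M546C,M89F,N394T,N951Q,R621I,Y368V

Derivation:
At Eta: gained [] -> total []
At Alpha: gained ['N951Q', 'L591A', 'M546C'] -> total ['L591A', 'M546C', 'N951Q']
At Beta: gained ['R621I', 'M89F'] -> total ['L591A', 'M546C', 'M89F', 'N951Q', 'R621I']
At Iota: gained ['Y368V', 'N394T'] -> total ['L591A', 'M546C', 'M89F', 'N394T', 'N951Q', 'R621I', 'Y368V']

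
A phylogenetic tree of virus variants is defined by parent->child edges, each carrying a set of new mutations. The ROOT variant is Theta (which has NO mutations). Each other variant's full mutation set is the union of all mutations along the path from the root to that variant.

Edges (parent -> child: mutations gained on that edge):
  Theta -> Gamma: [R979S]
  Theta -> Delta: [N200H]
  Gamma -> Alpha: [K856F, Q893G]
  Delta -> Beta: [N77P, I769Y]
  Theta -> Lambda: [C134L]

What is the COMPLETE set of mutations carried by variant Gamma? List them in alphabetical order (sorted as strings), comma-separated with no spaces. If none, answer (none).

Answer: R979S

Derivation:
At Theta: gained [] -> total []
At Gamma: gained ['R979S'] -> total ['R979S']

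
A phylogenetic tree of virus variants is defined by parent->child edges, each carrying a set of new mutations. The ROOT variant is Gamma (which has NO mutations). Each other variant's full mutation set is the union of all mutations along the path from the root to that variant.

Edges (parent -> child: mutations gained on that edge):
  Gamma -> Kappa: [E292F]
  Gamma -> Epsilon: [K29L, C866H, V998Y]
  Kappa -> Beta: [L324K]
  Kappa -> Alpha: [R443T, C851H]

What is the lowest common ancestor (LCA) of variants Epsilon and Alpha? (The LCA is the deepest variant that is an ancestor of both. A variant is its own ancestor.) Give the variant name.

Answer: Gamma

Derivation:
Path from root to Epsilon: Gamma -> Epsilon
  ancestors of Epsilon: {Gamma, Epsilon}
Path from root to Alpha: Gamma -> Kappa -> Alpha
  ancestors of Alpha: {Gamma, Kappa, Alpha}
Common ancestors: {Gamma}
Walk up from Alpha: Alpha (not in ancestors of Epsilon), Kappa (not in ancestors of Epsilon), Gamma (in ancestors of Epsilon)
Deepest common ancestor (LCA) = Gamma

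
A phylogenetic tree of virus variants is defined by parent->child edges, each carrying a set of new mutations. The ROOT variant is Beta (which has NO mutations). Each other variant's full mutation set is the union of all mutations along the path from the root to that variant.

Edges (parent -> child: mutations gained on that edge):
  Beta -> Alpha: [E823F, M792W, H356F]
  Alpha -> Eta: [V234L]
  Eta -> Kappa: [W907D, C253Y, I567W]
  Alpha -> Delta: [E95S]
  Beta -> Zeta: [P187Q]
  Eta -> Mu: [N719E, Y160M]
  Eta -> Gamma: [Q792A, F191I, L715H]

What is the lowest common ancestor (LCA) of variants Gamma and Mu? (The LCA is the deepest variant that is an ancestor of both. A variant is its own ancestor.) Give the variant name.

Answer: Eta

Derivation:
Path from root to Gamma: Beta -> Alpha -> Eta -> Gamma
  ancestors of Gamma: {Beta, Alpha, Eta, Gamma}
Path from root to Mu: Beta -> Alpha -> Eta -> Mu
  ancestors of Mu: {Beta, Alpha, Eta, Mu}
Common ancestors: {Beta, Alpha, Eta}
Walk up from Mu: Mu (not in ancestors of Gamma), Eta (in ancestors of Gamma), Alpha (in ancestors of Gamma), Beta (in ancestors of Gamma)
Deepest common ancestor (LCA) = Eta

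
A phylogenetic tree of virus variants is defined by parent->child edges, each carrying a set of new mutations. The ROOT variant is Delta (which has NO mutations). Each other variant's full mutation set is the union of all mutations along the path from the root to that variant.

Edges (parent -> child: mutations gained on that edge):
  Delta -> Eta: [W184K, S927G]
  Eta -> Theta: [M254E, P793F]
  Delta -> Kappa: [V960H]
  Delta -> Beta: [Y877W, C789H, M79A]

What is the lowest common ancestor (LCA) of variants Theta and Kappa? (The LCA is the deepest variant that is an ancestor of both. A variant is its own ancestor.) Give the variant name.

Answer: Delta

Derivation:
Path from root to Theta: Delta -> Eta -> Theta
  ancestors of Theta: {Delta, Eta, Theta}
Path from root to Kappa: Delta -> Kappa
  ancestors of Kappa: {Delta, Kappa}
Common ancestors: {Delta}
Walk up from Kappa: Kappa (not in ancestors of Theta), Delta (in ancestors of Theta)
Deepest common ancestor (LCA) = Delta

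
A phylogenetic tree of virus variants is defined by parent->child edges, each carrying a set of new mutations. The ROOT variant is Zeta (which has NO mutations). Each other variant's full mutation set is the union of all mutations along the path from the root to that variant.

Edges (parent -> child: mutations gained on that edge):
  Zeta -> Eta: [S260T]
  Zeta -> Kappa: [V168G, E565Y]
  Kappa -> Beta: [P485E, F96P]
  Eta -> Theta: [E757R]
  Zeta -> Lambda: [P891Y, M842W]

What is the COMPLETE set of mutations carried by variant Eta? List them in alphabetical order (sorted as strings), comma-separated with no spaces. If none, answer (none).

At Zeta: gained [] -> total []
At Eta: gained ['S260T'] -> total ['S260T']

Answer: S260T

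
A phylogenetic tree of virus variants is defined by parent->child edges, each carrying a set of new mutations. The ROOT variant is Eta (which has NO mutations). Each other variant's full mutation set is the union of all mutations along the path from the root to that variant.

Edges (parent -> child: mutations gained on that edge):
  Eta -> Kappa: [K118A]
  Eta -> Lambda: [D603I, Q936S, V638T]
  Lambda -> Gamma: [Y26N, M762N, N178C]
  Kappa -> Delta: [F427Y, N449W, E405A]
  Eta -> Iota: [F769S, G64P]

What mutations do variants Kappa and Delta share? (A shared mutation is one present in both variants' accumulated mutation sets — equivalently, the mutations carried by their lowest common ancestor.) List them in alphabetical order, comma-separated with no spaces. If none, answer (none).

Answer: K118A

Derivation:
Accumulating mutations along path to Kappa:
  At Eta: gained [] -> total []
  At Kappa: gained ['K118A'] -> total ['K118A']
Mutations(Kappa) = ['K118A']
Accumulating mutations along path to Delta:
  At Eta: gained [] -> total []
  At Kappa: gained ['K118A'] -> total ['K118A']
  At Delta: gained ['F427Y', 'N449W', 'E405A'] -> total ['E405A', 'F427Y', 'K118A', 'N449W']
Mutations(Delta) = ['E405A', 'F427Y', 'K118A', 'N449W']
Intersection: ['K118A'] ∩ ['E405A', 'F427Y', 'K118A', 'N449W'] = ['K118A']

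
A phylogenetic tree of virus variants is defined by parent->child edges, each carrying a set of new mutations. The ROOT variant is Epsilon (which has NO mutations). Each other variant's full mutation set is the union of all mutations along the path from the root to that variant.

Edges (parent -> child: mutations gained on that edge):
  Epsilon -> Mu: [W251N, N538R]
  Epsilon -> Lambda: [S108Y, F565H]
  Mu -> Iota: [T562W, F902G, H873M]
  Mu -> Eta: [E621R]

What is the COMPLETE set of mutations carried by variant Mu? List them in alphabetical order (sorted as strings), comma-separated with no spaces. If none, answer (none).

At Epsilon: gained [] -> total []
At Mu: gained ['W251N', 'N538R'] -> total ['N538R', 'W251N']

Answer: N538R,W251N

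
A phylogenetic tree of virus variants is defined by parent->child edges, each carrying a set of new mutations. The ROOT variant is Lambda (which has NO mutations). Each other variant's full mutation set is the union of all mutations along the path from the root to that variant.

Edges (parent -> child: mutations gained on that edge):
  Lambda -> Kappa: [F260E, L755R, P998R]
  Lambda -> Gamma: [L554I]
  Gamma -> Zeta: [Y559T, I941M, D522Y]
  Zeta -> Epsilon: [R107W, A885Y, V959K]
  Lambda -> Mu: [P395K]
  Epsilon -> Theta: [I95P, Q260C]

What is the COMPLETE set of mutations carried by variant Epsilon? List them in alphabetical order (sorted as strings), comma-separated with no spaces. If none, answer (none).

At Lambda: gained [] -> total []
At Gamma: gained ['L554I'] -> total ['L554I']
At Zeta: gained ['Y559T', 'I941M', 'D522Y'] -> total ['D522Y', 'I941M', 'L554I', 'Y559T']
At Epsilon: gained ['R107W', 'A885Y', 'V959K'] -> total ['A885Y', 'D522Y', 'I941M', 'L554I', 'R107W', 'V959K', 'Y559T']

Answer: A885Y,D522Y,I941M,L554I,R107W,V959K,Y559T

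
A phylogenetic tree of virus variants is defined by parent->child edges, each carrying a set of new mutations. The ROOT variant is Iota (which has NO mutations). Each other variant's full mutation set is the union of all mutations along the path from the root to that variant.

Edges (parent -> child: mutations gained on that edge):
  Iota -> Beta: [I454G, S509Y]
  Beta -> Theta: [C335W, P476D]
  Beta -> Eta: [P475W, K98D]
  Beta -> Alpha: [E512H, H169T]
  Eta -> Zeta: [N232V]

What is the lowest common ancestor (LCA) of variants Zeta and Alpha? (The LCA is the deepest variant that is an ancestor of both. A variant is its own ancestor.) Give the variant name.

Path from root to Zeta: Iota -> Beta -> Eta -> Zeta
  ancestors of Zeta: {Iota, Beta, Eta, Zeta}
Path from root to Alpha: Iota -> Beta -> Alpha
  ancestors of Alpha: {Iota, Beta, Alpha}
Common ancestors: {Iota, Beta}
Walk up from Alpha: Alpha (not in ancestors of Zeta), Beta (in ancestors of Zeta), Iota (in ancestors of Zeta)
Deepest common ancestor (LCA) = Beta

Answer: Beta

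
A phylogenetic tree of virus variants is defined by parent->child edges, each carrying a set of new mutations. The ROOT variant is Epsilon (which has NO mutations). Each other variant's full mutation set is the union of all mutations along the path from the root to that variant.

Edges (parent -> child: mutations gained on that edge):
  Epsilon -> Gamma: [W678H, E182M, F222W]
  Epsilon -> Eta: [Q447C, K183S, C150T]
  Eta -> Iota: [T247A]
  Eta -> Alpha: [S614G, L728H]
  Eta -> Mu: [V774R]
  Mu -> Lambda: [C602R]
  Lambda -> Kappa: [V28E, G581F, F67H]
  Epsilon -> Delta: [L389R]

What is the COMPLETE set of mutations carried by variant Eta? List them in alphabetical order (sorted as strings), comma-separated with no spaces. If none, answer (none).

Answer: C150T,K183S,Q447C

Derivation:
At Epsilon: gained [] -> total []
At Eta: gained ['Q447C', 'K183S', 'C150T'] -> total ['C150T', 'K183S', 'Q447C']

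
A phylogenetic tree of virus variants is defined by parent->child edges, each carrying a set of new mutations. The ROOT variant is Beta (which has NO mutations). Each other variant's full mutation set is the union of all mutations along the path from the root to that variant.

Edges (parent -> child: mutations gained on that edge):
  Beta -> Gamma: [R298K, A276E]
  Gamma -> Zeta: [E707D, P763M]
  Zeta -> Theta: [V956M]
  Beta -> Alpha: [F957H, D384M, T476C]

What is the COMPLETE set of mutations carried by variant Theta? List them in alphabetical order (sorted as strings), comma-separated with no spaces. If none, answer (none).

Answer: A276E,E707D,P763M,R298K,V956M

Derivation:
At Beta: gained [] -> total []
At Gamma: gained ['R298K', 'A276E'] -> total ['A276E', 'R298K']
At Zeta: gained ['E707D', 'P763M'] -> total ['A276E', 'E707D', 'P763M', 'R298K']
At Theta: gained ['V956M'] -> total ['A276E', 'E707D', 'P763M', 'R298K', 'V956M']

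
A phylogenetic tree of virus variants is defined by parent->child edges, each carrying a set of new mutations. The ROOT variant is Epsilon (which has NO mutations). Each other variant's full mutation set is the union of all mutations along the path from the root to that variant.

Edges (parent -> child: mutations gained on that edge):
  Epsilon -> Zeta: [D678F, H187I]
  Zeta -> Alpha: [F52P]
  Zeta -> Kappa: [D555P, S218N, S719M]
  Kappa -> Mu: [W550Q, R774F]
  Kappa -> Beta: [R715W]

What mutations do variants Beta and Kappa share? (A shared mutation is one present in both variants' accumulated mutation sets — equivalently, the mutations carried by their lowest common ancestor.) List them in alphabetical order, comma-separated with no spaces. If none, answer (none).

Accumulating mutations along path to Beta:
  At Epsilon: gained [] -> total []
  At Zeta: gained ['D678F', 'H187I'] -> total ['D678F', 'H187I']
  At Kappa: gained ['D555P', 'S218N', 'S719M'] -> total ['D555P', 'D678F', 'H187I', 'S218N', 'S719M']
  At Beta: gained ['R715W'] -> total ['D555P', 'D678F', 'H187I', 'R715W', 'S218N', 'S719M']
Mutations(Beta) = ['D555P', 'D678F', 'H187I', 'R715W', 'S218N', 'S719M']
Accumulating mutations along path to Kappa:
  At Epsilon: gained [] -> total []
  At Zeta: gained ['D678F', 'H187I'] -> total ['D678F', 'H187I']
  At Kappa: gained ['D555P', 'S218N', 'S719M'] -> total ['D555P', 'D678F', 'H187I', 'S218N', 'S719M']
Mutations(Kappa) = ['D555P', 'D678F', 'H187I', 'S218N', 'S719M']
Intersection: ['D555P', 'D678F', 'H187I', 'R715W', 'S218N', 'S719M'] ∩ ['D555P', 'D678F', 'H187I', 'S218N', 'S719M'] = ['D555P', 'D678F', 'H187I', 'S218N', 'S719M']

Answer: D555P,D678F,H187I,S218N,S719M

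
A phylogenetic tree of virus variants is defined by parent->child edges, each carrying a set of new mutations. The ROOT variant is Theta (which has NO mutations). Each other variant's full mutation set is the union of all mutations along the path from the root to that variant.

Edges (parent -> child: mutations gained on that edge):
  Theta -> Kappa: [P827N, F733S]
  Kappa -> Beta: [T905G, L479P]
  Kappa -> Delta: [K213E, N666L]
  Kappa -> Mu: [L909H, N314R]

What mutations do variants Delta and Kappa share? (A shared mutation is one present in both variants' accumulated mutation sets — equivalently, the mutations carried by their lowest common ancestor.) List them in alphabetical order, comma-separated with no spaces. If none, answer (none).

Answer: F733S,P827N

Derivation:
Accumulating mutations along path to Delta:
  At Theta: gained [] -> total []
  At Kappa: gained ['P827N', 'F733S'] -> total ['F733S', 'P827N']
  At Delta: gained ['K213E', 'N666L'] -> total ['F733S', 'K213E', 'N666L', 'P827N']
Mutations(Delta) = ['F733S', 'K213E', 'N666L', 'P827N']
Accumulating mutations along path to Kappa:
  At Theta: gained [] -> total []
  At Kappa: gained ['P827N', 'F733S'] -> total ['F733S', 'P827N']
Mutations(Kappa) = ['F733S', 'P827N']
Intersection: ['F733S', 'K213E', 'N666L', 'P827N'] ∩ ['F733S', 'P827N'] = ['F733S', 'P827N']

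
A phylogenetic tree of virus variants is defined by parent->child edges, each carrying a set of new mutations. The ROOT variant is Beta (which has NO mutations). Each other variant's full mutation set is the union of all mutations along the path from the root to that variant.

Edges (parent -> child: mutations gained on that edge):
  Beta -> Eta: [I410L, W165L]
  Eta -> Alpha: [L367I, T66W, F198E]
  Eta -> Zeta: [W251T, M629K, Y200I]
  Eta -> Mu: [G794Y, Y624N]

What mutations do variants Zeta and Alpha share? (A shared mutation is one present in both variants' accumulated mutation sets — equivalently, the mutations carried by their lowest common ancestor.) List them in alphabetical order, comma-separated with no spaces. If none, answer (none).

Accumulating mutations along path to Zeta:
  At Beta: gained [] -> total []
  At Eta: gained ['I410L', 'W165L'] -> total ['I410L', 'W165L']
  At Zeta: gained ['W251T', 'M629K', 'Y200I'] -> total ['I410L', 'M629K', 'W165L', 'W251T', 'Y200I']
Mutations(Zeta) = ['I410L', 'M629K', 'W165L', 'W251T', 'Y200I']
Accumulating mutations along path to Alpha:
  At Beta: gained [] -> total []
  At Eta: gained ['I410L', 'W165L'] -> total ['I410L', 'W165L']
  At Alpha: gained ['L367I', 'T66W', 'F198E'] -> total ['F198E', 'I410L', 'L367I', 'T66W', 'W165L']
Mutations(Alpha) = ['F198E', 'I410L', 'L367I', 'T66W', 'W165L']
Intersection: ['I410L', 'M629K', 'W165L', 'W251T', 'Y200I'] ∩ ['F198E', 'I410L', 'L367I', 'T66W', 'W165L'] = ['I410L', 'W165L']

Answer: I410L,W165L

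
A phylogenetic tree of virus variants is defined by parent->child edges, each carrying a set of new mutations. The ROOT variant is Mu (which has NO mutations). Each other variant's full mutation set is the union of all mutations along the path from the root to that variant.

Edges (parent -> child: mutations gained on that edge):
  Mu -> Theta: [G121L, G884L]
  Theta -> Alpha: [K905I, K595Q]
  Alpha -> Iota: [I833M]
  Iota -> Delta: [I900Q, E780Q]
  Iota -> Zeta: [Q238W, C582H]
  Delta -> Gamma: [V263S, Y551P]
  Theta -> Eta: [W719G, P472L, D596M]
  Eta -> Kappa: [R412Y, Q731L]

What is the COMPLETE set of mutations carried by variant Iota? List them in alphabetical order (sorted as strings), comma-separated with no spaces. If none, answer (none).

At Mu: gained [] -> total []
At Theta: gained ['G121L', 'G884L'] -> total ['G121L', 'G884L']
At Alpha: gained ['K905I', 'K595Q'] -> total ['G121L', 'G884L', 'K595Q', 'K905I']
At Iota: gained ['I833M'] -> total ['G121L', 'G884L', 'I833M', 'K595Q', 'K905I']

Answer: G121L,G884L,I833M,K595Q,K905I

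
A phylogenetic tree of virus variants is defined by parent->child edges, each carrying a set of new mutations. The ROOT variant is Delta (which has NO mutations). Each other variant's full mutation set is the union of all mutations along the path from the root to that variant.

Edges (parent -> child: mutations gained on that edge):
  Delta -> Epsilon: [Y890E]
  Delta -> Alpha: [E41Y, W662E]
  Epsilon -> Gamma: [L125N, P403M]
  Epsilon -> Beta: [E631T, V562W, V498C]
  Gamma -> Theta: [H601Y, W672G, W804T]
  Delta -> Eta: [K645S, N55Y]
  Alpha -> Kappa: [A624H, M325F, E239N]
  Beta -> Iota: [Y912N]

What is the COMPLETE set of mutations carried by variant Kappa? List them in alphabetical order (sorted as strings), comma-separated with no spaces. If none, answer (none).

Answer: A624H,E239N,E41Y,M325F,W662E

Derivation:
At Delta: gained [] -> total []
At Alpha: gained ['E41Y', 'W662E'] -> total ['E41Y', 'W662E']
At Kappa: gained ['A624H', 'M325F', 'E239N'] -> total ['A624H', 'E239N', 'E41Y', 'M325F', 'W662E']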